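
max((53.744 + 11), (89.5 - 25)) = 64.744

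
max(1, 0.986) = 1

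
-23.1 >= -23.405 True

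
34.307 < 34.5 True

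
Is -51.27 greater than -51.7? Yes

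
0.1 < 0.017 False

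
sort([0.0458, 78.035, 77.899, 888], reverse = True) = [888, 78.035, 77.899, 0.0458]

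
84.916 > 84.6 True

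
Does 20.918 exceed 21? No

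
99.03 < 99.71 True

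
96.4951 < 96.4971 True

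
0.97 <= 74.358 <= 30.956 False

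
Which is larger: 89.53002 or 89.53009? 89.53009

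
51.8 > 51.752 True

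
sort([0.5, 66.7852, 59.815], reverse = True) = [66.7852, 59.815, 0.5]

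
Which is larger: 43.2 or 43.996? 43.996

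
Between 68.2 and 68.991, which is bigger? 68.991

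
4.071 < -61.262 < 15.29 False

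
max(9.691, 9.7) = 9.7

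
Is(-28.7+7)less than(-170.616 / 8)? Yes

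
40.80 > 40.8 False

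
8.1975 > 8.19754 False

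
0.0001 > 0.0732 False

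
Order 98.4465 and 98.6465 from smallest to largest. 98.4465, 98.6465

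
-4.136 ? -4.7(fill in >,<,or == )>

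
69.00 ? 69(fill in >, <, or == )==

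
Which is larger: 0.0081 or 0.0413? 0.0413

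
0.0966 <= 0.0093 False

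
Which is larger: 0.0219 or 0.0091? 0.0219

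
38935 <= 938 False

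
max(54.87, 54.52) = 54.87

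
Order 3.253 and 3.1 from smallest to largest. 3.1, 3.253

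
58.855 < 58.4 False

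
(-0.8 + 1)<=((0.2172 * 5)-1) False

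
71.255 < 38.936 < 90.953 False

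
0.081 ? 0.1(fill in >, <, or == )<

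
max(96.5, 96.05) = 96.5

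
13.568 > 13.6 False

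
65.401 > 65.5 False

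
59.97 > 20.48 True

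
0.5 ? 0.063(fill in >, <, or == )>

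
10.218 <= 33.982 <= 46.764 True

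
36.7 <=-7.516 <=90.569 False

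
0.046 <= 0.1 True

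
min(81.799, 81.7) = 81.7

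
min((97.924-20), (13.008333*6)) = 77.924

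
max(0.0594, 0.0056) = 0.0594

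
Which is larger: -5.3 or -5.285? -5.285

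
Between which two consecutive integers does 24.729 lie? 24 and 25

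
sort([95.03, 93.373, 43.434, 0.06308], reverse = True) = [95.03, 93.373, 43.434, 0.06308]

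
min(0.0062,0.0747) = 0.0062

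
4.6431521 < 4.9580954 True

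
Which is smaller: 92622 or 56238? 56238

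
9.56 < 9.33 False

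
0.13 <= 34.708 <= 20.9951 False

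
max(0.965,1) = 1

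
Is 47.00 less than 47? No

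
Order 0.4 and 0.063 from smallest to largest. 0.063, 0.4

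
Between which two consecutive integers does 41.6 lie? 41 and 42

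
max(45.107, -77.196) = 45.107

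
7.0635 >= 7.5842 False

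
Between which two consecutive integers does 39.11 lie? 39 and 40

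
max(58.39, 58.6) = 58.6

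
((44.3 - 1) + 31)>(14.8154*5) True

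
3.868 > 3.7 True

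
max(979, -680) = 979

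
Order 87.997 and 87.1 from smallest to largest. 87.1, 87.997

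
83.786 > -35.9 True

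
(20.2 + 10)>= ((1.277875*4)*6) False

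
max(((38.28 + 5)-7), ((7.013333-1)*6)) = 36.28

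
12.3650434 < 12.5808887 True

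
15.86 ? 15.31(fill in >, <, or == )>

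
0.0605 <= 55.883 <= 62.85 True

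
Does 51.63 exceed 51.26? Yes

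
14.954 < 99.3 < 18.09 False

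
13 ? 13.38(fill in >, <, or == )<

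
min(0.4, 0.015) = 0.015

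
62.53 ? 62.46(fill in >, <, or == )>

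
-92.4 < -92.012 True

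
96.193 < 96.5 True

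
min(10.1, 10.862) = 10.1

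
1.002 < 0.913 False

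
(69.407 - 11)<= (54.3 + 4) False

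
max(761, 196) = 761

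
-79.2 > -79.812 True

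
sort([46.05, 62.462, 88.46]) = [46.05, 62.462, 88.46]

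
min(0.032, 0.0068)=0.0068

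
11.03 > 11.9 False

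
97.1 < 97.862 True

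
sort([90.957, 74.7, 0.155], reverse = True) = [90.957, 74.7, 0.155]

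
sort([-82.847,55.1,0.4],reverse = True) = [55.1,0.4,-82.847]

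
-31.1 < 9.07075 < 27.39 True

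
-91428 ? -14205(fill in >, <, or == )<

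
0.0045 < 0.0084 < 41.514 True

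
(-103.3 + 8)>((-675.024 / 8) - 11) True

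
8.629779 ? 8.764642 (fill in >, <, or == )<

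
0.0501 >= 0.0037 True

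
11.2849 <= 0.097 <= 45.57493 False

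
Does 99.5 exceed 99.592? No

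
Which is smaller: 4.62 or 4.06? 4.06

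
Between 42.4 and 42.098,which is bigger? 42.4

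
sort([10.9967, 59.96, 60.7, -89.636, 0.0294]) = [-89.636, 0.0294, 10.9967, 59.96, 60.7]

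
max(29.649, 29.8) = 29.8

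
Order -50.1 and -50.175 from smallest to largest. -50.175, -50.1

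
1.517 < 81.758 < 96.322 True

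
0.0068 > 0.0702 False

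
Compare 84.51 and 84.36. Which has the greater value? 84.51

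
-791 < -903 False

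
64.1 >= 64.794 False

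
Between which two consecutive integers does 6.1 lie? 6 and 7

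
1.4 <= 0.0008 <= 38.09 False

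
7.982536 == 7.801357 False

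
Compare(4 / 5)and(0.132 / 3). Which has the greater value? (4 / 5)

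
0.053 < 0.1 True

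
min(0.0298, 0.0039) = 0.0039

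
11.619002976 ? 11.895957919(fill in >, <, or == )<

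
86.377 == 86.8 False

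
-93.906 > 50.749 False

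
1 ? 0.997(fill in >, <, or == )>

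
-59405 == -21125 False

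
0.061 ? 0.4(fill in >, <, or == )<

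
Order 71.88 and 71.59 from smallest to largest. 71.59, 71.88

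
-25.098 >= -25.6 True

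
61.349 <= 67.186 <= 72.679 True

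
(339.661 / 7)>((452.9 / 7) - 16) False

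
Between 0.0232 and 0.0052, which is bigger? 0.0232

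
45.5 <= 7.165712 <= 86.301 False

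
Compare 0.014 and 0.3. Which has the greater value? 0.3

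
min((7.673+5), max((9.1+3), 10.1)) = 12.1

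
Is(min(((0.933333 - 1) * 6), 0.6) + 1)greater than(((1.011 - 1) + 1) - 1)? Yes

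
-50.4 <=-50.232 True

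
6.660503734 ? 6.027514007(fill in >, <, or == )>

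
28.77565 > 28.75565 True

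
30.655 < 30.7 True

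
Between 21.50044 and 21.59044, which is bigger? 21.59044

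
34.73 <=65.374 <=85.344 True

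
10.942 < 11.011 True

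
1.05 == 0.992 False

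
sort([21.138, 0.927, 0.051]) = [0.051, 0.927, 21.138]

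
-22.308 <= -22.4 False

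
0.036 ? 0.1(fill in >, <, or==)<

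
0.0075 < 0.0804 True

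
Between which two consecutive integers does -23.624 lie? -24 and -23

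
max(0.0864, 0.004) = 0.0864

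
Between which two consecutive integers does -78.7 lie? -79 and -78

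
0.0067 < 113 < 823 True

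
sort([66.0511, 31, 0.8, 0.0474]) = [0.0474, 0.8, 31, 66.0511]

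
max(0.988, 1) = 1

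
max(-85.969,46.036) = 46.036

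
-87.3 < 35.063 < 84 True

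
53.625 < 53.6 False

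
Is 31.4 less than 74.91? Yes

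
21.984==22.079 False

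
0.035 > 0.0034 True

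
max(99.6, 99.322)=99.6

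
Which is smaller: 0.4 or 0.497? 0.4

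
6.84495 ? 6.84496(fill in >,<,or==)<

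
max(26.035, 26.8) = 26.8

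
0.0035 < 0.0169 True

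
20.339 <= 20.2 False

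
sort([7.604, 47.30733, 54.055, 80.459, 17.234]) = [7.604, 17.234, 47.30733, 54.055, 80.459]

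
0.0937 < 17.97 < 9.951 False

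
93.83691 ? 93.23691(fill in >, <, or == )>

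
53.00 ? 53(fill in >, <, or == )==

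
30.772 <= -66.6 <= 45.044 False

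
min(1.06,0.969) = 0.969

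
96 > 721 False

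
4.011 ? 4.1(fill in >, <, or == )<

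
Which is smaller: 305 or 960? 305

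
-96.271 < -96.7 False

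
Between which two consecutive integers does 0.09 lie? 0 and 1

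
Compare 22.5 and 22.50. They are equal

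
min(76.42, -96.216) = -96.216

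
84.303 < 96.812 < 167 True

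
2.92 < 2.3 False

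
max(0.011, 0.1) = 0.1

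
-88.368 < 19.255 True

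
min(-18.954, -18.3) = -18.954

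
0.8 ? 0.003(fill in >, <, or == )>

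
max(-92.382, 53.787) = 53.787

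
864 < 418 False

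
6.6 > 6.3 True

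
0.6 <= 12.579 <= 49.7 True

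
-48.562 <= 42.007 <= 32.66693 False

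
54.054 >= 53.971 True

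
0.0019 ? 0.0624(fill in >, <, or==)<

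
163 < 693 True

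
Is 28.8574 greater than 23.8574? Yes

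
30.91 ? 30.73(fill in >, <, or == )>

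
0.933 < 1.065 True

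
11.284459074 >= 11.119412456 True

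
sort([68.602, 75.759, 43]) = [43, 68.602, 75.759]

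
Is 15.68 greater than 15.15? Yes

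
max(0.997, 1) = 1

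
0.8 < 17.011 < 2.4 False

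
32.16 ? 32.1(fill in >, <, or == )>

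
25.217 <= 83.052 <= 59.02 False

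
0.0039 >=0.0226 False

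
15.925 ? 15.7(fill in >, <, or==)>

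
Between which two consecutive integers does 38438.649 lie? 38438 and 38439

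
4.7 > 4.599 True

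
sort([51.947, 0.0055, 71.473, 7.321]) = [0.0055, 7.321, 51.947, 71.473]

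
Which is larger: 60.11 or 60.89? 60.89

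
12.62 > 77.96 False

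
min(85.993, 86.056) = 85.993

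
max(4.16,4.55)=4.55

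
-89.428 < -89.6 False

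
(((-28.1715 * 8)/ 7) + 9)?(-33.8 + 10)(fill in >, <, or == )>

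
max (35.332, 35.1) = 35.332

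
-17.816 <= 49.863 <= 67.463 True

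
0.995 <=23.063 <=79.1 True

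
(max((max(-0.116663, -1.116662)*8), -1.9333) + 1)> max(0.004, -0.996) True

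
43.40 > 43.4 False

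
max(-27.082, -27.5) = -27.082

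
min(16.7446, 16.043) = 16.043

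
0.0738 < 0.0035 False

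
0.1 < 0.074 False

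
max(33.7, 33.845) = 33.845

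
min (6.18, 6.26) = 6.18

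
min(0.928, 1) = 0.928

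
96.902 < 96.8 False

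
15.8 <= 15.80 True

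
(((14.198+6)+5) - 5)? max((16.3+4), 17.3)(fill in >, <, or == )<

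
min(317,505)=317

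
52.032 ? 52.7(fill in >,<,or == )<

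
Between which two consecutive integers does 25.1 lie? 25 and 26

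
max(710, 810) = 810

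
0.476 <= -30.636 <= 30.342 False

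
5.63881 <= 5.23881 False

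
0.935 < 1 True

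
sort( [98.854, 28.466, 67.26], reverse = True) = [98.854, 67.26, 28.466]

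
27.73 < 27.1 False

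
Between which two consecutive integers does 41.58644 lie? 41 and 42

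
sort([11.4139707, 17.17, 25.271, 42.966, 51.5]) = [11.4139707, 17.17, 25.271, 42.966, 51.5]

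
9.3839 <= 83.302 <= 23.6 False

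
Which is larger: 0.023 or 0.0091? 0.023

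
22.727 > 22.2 True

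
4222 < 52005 True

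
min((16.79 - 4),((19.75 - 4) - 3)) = 12.75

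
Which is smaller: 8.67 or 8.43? 8.43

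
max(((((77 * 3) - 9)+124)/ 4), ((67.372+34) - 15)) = 86.5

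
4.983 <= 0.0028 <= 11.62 False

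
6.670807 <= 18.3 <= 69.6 True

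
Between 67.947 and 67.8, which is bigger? 67.947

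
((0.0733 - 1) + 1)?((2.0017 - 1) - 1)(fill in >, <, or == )>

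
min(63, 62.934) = 62.934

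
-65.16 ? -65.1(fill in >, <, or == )<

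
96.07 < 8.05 False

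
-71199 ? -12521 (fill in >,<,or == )<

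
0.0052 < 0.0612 True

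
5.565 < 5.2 False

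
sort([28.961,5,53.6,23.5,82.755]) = [5,23.5,28.961,53.6,82.755]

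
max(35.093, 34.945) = 35.093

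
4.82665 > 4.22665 True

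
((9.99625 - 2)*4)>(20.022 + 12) False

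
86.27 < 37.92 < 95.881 False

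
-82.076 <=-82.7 False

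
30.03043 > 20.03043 True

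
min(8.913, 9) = 8.913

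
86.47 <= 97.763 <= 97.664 False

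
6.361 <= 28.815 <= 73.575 True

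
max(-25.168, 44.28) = 44.28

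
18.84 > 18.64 True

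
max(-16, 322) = 322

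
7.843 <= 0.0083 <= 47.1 False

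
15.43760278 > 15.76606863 False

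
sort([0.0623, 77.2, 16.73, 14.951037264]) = [0.0623, 14.951037264, 16.73, 77.2]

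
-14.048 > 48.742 False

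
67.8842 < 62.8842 False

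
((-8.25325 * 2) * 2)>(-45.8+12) True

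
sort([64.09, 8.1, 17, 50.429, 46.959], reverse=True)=[64.09, 50.429, 46.959, 17, 8.1]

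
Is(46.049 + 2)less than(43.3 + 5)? Yes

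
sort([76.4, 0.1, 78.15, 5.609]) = [0.1, 5.609, 76.4, 78.15]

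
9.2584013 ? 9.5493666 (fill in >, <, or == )<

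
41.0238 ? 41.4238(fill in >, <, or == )<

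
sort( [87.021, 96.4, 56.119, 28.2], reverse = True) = [96.4, 87.021, 56.119, 28.2]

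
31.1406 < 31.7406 True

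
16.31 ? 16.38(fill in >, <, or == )<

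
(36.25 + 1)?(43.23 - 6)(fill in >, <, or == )>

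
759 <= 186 False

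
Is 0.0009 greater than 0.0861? No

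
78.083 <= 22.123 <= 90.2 False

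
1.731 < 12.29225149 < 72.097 True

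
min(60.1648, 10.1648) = 10.1648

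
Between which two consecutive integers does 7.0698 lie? 7 and 8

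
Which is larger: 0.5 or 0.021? 0.5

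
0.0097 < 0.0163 True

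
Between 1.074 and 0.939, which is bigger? 1.074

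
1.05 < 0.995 False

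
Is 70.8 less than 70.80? No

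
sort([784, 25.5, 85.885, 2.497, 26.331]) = [2.497, 25.5, 26.331, 85.885, 784]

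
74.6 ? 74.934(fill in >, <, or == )<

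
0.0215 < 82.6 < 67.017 False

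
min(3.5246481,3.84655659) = 3.5246481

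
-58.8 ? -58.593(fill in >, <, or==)<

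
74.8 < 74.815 True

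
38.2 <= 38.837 True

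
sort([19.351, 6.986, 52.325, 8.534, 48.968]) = [6.986, 8.534, 19.351, 48.968, 52.325]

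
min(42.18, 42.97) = 42.18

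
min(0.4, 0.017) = 0.017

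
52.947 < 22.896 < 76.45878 False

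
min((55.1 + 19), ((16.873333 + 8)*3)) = 74.1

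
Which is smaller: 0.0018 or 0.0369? 0.0018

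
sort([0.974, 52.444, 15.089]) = [0.974, 15.089, 52.444]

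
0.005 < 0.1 True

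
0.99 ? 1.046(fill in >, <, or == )<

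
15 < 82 True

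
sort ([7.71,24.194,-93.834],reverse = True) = [24.194,7.71,-93.834]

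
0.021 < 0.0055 False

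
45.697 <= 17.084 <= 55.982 False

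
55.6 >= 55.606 False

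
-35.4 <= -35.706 False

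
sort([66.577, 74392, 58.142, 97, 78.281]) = [58.142, 66.577, 78.281, 97, 74392]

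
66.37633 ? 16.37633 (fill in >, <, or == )>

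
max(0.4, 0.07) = 0.4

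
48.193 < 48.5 True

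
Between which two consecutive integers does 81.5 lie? 81 and 82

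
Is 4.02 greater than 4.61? No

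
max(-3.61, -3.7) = -3.61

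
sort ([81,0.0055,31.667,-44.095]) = [-44.095,0.0055,31.667,81]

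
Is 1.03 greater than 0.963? Yes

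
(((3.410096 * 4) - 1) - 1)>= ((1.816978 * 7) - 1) False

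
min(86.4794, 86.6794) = 86.4794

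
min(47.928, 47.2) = 47.2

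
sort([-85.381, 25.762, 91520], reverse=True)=[91520, 25.762, -85.381]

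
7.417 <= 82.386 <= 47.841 False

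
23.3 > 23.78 False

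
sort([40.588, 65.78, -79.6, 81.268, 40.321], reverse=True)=[81.268, 65.78, 40.588, 40.321, -79.6]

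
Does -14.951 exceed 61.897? No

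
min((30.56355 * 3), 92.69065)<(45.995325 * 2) True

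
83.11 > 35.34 True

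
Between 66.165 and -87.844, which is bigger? 66.165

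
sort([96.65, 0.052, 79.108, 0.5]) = [0.052, 0.5, 79.108, 96.65]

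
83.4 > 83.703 False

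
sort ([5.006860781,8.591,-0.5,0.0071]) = [-0.5,0.0071,5.006860781,8.591]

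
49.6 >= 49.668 False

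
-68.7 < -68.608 True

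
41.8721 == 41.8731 False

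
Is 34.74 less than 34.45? No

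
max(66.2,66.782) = 66.782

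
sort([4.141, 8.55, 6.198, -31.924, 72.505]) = [-31.924, 4.141, 6.198, 8.55, 72.505]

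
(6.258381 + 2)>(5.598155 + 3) False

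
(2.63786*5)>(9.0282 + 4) True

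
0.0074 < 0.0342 True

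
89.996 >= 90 False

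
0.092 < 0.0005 False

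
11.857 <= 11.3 False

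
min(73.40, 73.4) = 73.40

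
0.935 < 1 True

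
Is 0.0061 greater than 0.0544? No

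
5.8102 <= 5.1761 False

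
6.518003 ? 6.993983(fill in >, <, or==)<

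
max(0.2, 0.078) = 0.2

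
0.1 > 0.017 True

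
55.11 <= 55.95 True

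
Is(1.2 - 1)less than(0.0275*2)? No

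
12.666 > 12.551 True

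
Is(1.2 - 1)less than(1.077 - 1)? No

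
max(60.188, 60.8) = 60.8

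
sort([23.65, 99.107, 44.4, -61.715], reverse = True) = [99.107, 44.4, 23.65, -61.715]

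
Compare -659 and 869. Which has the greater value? 869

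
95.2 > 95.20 False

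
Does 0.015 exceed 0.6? No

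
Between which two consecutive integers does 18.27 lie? 18 and 19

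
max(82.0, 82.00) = 82.00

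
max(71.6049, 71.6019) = 71.6049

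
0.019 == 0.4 False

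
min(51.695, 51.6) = 51.6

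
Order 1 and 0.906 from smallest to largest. 0.906, 1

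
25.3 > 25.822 False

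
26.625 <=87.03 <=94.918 True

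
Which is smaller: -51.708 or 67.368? -51.708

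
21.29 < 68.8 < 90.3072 True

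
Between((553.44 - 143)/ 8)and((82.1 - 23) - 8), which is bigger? ((553.44 - 143)/ 8)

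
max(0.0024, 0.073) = 0.073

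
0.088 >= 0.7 False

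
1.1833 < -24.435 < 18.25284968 False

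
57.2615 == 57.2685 False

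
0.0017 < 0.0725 True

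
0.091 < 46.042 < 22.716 False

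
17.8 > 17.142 True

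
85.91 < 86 True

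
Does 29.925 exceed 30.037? No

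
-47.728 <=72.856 True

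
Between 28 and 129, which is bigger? 129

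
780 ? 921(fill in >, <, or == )<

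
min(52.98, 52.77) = 52.77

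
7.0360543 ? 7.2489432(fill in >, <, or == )<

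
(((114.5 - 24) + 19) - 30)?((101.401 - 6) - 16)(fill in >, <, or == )>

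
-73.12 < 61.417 True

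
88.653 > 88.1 True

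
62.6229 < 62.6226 False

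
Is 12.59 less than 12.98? Yes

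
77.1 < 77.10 False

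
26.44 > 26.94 False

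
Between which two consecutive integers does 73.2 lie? 73 and 74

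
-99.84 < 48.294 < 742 True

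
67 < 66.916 False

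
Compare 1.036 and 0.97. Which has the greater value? 1.036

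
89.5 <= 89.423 False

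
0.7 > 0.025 True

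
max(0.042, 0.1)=0.1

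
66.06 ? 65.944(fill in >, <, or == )>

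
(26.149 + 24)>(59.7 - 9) False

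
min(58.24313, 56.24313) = 56.24313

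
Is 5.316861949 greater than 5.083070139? Yes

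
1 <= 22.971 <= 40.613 True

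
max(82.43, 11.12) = 82.43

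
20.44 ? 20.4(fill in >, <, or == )>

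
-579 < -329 True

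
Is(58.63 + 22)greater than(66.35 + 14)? Yes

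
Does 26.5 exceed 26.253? Yes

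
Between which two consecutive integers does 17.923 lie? 17 and 18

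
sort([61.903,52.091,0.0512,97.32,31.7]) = [0.0512,31.7,52.091,61.903,97.32]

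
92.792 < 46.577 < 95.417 False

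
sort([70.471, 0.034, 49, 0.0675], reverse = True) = [70.471, 49, 0.0675, 0.034]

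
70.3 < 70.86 True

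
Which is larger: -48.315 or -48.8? -48.315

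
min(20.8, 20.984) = 20.8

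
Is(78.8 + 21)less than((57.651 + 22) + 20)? No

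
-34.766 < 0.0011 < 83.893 True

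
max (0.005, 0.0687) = 0.0687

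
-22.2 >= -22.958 True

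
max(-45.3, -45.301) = -45.3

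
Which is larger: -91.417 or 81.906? 81.906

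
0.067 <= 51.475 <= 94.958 True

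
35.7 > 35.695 True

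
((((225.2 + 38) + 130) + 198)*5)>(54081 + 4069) False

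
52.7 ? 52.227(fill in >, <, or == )>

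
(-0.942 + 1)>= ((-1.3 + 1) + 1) False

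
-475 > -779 True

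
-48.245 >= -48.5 True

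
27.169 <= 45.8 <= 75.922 True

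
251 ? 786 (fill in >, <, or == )<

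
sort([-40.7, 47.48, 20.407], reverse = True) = [47.48, 20.407, -40.7]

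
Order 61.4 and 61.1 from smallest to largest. 61.1,61.4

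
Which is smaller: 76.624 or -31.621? -31.621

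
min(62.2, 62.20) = 62.2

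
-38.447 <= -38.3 True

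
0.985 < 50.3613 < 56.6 True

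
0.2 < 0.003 False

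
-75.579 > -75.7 True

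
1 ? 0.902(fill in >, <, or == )>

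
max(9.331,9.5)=9.5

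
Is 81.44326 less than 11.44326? No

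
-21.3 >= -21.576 True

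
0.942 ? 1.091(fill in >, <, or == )<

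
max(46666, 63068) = 63068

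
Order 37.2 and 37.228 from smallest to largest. 37.2, 37.228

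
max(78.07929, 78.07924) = 78.07929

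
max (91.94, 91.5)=91.94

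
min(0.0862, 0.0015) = 0.0015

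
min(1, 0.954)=0.954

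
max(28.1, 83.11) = 83.11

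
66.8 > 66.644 True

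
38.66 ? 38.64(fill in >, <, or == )>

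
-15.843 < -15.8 True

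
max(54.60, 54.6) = 54.6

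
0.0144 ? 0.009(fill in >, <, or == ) >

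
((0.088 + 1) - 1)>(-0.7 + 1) False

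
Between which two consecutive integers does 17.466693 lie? 17 and 18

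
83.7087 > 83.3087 True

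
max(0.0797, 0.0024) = 0.0797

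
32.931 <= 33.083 True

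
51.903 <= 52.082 True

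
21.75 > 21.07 True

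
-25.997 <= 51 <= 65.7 True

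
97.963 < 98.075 True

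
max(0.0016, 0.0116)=0.0116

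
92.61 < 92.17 False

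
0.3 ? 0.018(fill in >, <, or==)>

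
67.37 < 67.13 False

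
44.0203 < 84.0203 True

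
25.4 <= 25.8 True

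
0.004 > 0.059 False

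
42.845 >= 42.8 True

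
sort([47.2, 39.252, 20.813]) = [20.813, 39.252, 47.2]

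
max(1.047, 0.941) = 1.047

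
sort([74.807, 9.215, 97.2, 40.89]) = [9.215, 40.89, 74.807, 97.2]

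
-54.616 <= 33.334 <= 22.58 False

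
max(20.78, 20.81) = 20.81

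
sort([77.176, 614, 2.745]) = [2.745, 77.176, 614]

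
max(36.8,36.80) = 36.80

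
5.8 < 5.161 False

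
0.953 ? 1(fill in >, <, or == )<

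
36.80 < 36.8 False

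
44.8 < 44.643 False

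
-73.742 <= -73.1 True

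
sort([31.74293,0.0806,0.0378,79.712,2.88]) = [0.0378,0.0806,2.88,31.74293,79.712]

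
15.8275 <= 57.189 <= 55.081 False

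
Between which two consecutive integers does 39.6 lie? 39 and 40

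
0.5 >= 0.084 True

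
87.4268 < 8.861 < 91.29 False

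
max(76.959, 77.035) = 77.035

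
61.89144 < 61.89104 False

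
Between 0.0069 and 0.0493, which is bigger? 0.0493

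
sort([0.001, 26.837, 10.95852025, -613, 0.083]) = [-613, 0.001, 0.083, 10.95852025, 26.837]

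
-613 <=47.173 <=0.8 False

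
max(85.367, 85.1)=85.367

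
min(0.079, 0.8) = 0.079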